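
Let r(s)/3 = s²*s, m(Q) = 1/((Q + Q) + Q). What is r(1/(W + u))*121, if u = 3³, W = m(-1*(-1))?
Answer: 9801/551368 ≈ 0.017776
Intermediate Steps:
m(Q) = 1/(3*Q) (m(Q) = 1/(2*Q + Q) = 1/(3*Q))
W = ⅓ (W = 1/(3*((-1*(-1)))) = (⅓)/1 = (⅓)*1 = ⅓ ≈ 0.33333)
u = 27
r(s) = 3*s³ (r(s) = 3*(s²*s) = 3*s³)
r(1/(W + u))*121 = (3*(1/(⅓ + 27))³)*121 = (3*(1/(82/3))³)*121 = (3*(3/82)³)*121 = (3*(27/551368))*121 = (81/551368)*121 = 9801/551368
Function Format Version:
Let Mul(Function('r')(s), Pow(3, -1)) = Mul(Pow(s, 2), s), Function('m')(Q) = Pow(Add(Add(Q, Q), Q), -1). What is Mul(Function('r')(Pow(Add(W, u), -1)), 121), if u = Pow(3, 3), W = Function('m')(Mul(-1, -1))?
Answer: Rational(9801, 551368) ≈ 0.017776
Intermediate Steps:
Function('m')(Q) = Mul(Rational(1, 3), Pow(Q, -1)) (Function('m')(Q) = Pow(Add(Mul(2, Q), Q), -1) = Pow(Mul(3, Q), -1) = Mul(Rational(1, 3), Pow(Q, -1)))
W = Rational(1, 3) (W = Mul(Rational(1, 3), Pow(Mul(-1, -1), -1)) = Mul(Rational(1, 3), Pow(1, -1)) = Mul(Rational(1, 3), 1) = Rational(1, 3) ≈ 0.33333)
u = 27
Function('r')(s) = Mul(3, Pow(s, 3)) (Function('r')(s) = Mul(3, Mul(Pow(s, 2), s)) = Mul(3, Pow(s, 3)))
Mul(Function('r')(Pow(Add(W, u), -1)), 121) = Mul(Mul(3, Pow(Pow(Add(Rational(1, 3), 27), -1), 3)), 121) = Mul(Mul(3, Pow(Pow(Rational(82, 3), -1), 3)), 121) = Mul(Mul(3, Pow(Rational(3, 82), 3)), 121) = Mul(Mul(3, Rational(27, 551368)), 121) = Mul(Rational(81, 551368), 121) = Rational(9801, 551368)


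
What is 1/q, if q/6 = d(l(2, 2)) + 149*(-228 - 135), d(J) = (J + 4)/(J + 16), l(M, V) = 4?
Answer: -5/1622598 ≈ -3.0815e-6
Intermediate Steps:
d(J) = (4 + J)/(16 + J)
q = -1622598/5 (q = 6*((4 + 4)/(16 + 4) + 149*(-228 - 135)) = 6*(8/20 + 149*(-363)) = 6*((1/20)*8 - 54087) = 6*(⅖ - 54087) = 6*(-270433/5) = -1622598/5 ≈ -3.2452e+5)
1/q = 1/(-1622598/5) = -5/1622598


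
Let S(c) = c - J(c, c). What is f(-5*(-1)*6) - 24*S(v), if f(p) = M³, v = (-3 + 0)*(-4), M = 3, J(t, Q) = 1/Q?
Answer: -259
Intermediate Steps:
v = 12 (v = -3*(-4) = 12)
f(p) = 27 (f(p) = 3³ = 27)
S(c) = c - 1/c
f(-5*(-1)*6) - 24*S(v) = 27 - 24*(12 - 1/12) = 27 - 24*143/12 = 27 - 286 = -259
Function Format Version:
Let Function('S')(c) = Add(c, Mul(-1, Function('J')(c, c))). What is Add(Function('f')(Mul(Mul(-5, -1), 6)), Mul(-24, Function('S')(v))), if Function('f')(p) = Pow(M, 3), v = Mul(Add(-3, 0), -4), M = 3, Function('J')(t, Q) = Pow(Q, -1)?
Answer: -259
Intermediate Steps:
v = 12 (v = Mul(-3, -4) = 12)
Function('f')(p) = 27 (Function('f')(p) = Pow(3, 3) = 27)
Function('S')(c) = Add(c, Mul(-1, Pow(c, -1)))
Add(Function('f')(Mul(Mul(-5, -1), 6)), Mul(-24, Function('S')(v))) = Add(27, Mul(-24, Add(12, Mul(-1, Pow(12, -1))))) = Add(27, Mul(-24, Add(12, Mul(-1, Rational(1, 12))))) = Add(27, Mul(-24, Add(12, Rational(-1, 12)))) = Add(27, Mul(-24, Rational(143, 12))) = Add(27, -286) = -259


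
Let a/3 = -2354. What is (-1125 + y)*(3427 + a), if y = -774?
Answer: 6902865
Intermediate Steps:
a = -7062 (a = 3*(-2354) = -7062)
(-1125 + y)*(3427 + a) = (-1125 - 774)*(3427 - 7062) = -1899*(-3635) = 6902865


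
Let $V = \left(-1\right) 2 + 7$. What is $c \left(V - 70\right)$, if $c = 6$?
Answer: $-390$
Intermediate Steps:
$V = 5$ ($V = -2 + 7 = 5$)
$c \left(V - 70\right) = 6 \left(5 - 70\right) = 6 \left(-65\right) = -390$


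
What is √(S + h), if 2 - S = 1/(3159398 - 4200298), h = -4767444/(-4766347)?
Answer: √738489018064591301969881/496129059230 ≈ 1.7321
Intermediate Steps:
h = 4767444/4766347 (h = -4767444*(-1/4766347) = 4767444/4766347 ≈ 1.0002)
S = 2081801/1040900 (S = 2 - 1/(3159398 - 4200298) = 2 - 1/(-1040900) = 2 - 1*(-1/1040900) = 2 + 1/1040900 = 2081801/1040900 ≈ 2.0000)
√(S + h) = √(2081801/1040900 + 4767444/4766347) = √(14885018410547/4961290592300) = √738489018064591301969881/496129059230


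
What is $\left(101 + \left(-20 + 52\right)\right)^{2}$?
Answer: $17689$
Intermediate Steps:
$\left(101 + \left(-20 + 52\right)\right)^{2} = \left(101 + 32\right)^{2} = 133^{2} = 17689$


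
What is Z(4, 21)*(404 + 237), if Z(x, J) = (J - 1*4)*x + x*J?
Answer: 97432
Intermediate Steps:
Z(x, J) = J*x + x*(-4 + J) (Z(x, J) = (J - 4)*x + J*x = (-4 + J)*x + J*x = x*(-4 + J) + J*x = J*x + x*(-4 + J))
Z(4, 21)*(404 + 237) = (2*4*(-2 + 21))*(404 + 237) = (2*4*19)*641 = 152*641 = 97432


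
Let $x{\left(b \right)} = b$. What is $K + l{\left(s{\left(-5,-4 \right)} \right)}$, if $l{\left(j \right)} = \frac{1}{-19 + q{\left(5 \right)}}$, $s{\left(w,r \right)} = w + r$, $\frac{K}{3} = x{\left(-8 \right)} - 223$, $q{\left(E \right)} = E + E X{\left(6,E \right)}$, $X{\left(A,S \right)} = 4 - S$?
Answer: $- \frac{13168}{19} \approx -693.05$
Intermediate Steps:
$q{\left(E \right)} = E + E \left(4 - E\right)$
$K = -693$ ($K = 3 \left(-8 - 223\right) = 3 \left(-231\right) = -693$)
$s{\left(w,r \right)} = r + w$
$l{\left(j \right)} = - \frac{1}{19}$ ($l{\left(j \right)} = \frac{1}{-19 + 5 \left(5 - 5\right)} = \frac{1}{-19 + 5 \cdot 0} = \frac{1}{-19 + 0} = \frac{1}{-19} = - \frac{1}{19}$)
$K + l{\left(s{\left(-5,-4 \right)} \right)} = -693 - \frac{1}{19} = - \frac{13168}{19}$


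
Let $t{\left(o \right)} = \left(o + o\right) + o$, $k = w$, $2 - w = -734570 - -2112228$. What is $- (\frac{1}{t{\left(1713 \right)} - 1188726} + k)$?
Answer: $\frac{1630575732073}{1183587} \approx 1.3777 \cdot 10^{6}$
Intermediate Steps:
$w = -1377656$ ($w = 2 - \left(-734570 - -2112228\right) = 2 - \left(-734570 + 2112228\right) = 2 - 1377658 = -1377656$)
$k = -1377656$
$t{\left(o \right)} = 3 o$ ($t{\left(o \right)} = 2 o + o = 3 o$)
$- (\frac{1}{t{\left(1713 \right)} - 1188726} + k) = - (\frac{1}{3 \cdot 1713 - 1188726} - 1377656) = - (\frac{1}{5139 - 1188726} - 1377656) = - (\frac{1}{-1183587} - 1377656) = - (- \frac{1}{1183587} - 1377656) = \left(-1\right) \left(- \frac{1630575732073}{1183587}\right) = \frac{1630575732073}{1183587}$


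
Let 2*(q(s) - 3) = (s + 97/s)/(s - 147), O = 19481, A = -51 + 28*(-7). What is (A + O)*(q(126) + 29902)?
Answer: 1521806457079/2646 ≈ 5.7513e+8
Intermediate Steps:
A = -247 (A = -51 - 196 = -247)
q(s) = 3 + (s + 97/s)/(2*(-147 + s)) (q(s) = 3 + ((s + 97/s)/(s - 147))/2 = 3 + ((s + 97/s)/(-147 + s))/2 = 3 + (s + 97/s)/(2*(-147 + s)))
(A + O)*(q(126) + 29902) = (-247 + 19481)*((1/2)*(97 - 882*126 + 7*126**2)/(126*(-147 + 126)) + 29902) = 19234*((1/2)*(1/126)*(97 - 111132 + 7*15876)/(-21) + 29902) = 19234*((1/2)*(1/126)*(-1/21)*(97 - 111132 + 111132) + 29902) = 19234*((1/2)*(1/126)*(-1/21)*97 + 29902) = 19234*(-97/5292 + 29902) = 19234*(158241287/5292) = 1521806457079/2646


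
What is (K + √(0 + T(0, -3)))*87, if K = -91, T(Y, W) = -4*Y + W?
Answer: -7917 + 87*I*√3 ≈ -7917.0 + 150.69*I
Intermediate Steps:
T(Y, W) = W - 4*Y
(K + √(0 + T(0, -3)))*87 = (-91 + √(0 + (-3 - 4*0)))*87 = (-91 + √(0 + (-3 + 0)))*87 = (-91 + √(0 - 3))*87 = (-91 + √(-3))*87 = (-91 + I*√3)*87 = -7917 + 87*I*√3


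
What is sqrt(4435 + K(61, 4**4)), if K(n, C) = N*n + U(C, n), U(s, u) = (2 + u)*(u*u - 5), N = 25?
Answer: 2*sqrt(60017) ≈ 489.97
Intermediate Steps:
U(s, u) = (-5 + u**2)*(2 + u) (U(s, u) = (2 + u)*(u**2 - 5) = (2 + u)*(-5 + u**2) = (-5 + u**2)*(2 + u))
K(n, C) = -10 + n**3 + 2*n**2 + 20*n (K(n, C) = 25*n + (-10 + n**3 - 5*n + 2*n**2) = -10 + n**3 + 2*n**2 + 20*n)
sqrt(4435 + K(61, 4**4)) = sqrt(4435 + (-10 + 61**3 + 2*61**2 + 20*61)) = sqrt(4435 + (-10 + 226981 + 2*3721 + 1220)) = sqrt(4435 + (-10 + 226981 + 7442 + 1220)) = sqrt(4435 + 235633) = sqrt(240068) = 2*sqrt(60017)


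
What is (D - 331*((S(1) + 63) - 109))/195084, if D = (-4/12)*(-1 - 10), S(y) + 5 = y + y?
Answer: 12167/146313 ≈ 0.083157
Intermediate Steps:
S(y) = -5 + 2*y (S(y) = -5 + (y + y) = -5 + 2*y)
D = 11/3 (D = -4*1/12*(-11) = -1/3*(-11) = 11/3 ≈ 3.6667)
(D - 331*((S(1) + 63) - 109))/195084 = (11/3 - 331*(((-5 + 2*1) + 63) - 109))/195084 = (11/3 - 331*(((-5 + 2) + 63) - 109))*(1/195084) = (11/3 - 331*((-3 + 63) - 109))*(1/195084) = (11/3 - 331*(60 - 109))*(1/195084) = (11/3 - 331*(-49))*(1/195084) = (11/3 + 16219)*(1/195084) = (48668/3)*(1/195084) = 12167/146313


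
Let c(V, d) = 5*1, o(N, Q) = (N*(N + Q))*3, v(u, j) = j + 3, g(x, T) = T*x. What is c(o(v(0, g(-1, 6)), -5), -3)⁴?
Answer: 625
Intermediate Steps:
v(u, j) = 3 + j
o(N, Q) = 3*N*(N + Q)
c(V, d) = 5
c(o(v(0, g(-1, 6)), -5), -3)⁴ = 5⁴ = 625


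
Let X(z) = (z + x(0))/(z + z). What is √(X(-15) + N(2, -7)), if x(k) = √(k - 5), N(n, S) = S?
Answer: √(-5850 - 30*I*√5)/30 ≈ 0.014617 - 2.5496*I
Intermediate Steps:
x(k) = √(-5 + k)
X(z) = (z + I*√5)/(2*z) (X(z) = (z + √(-5 + 0))/(z + z) = (z + √(-5))/((2*z)) = (z + I*√5)*(1/(2*z)) = (z + I*√5)/(2*z))
√(X(-15) + N(2, -7)) = √((½)*(-15 + I*√5)/(-15) - 7) = √((½)*(-1/15)*(-15 + I*√5) - 7) = √((½ - I*√5/30) - 7) = √(-13/2 - I*√5/30)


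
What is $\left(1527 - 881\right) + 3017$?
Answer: $3663$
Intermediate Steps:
$\left(1527 - 881\right) + 3017 = 646 + 3017 = 3663$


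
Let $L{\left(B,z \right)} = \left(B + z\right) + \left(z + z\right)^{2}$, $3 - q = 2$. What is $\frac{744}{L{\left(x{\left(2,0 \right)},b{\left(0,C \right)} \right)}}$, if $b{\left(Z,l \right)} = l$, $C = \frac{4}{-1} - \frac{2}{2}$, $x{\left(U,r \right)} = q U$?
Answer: $\frac{744}{97} \approx 7.6701$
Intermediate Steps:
$q = 1$ ($q = 3 - 2 = 1$)
$x{\left(U,r \right)} = U$ ($x{\left(U,r \right)} = 1 U = U$)
$C = -5$ ($C = 4 \left(-1\right) - 1 = -4 - 1 = -5$)
$L{\left(B,z \right)} = B + z + 4 z^{2}$ ($L{\left(B,z \right)} = \left(B + z\right) + \left(2 z\right)^{2} = \left(B + z\right) + 4 z^{2} = B + z + 4 z^{2}$)
$\frac{744}{L{\left(x{\left(2,0 \right)},b{\left(0,C \right)} \right)}} = \frac{744}{2 - 5 + 4 \left(-5\right)^{2}} = \frac{744}{2 - 5 + 4 \cdot 25} = \frac{744}{2 - 5 + 100} = \frac{744}{97}$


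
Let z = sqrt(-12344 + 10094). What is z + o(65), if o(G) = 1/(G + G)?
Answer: 1/130 + 15*I*sqrt(10) ≈ 0.0076923 + 47.434*I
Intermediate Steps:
z = 15*I*sqrt(10) (z = sqrt(-2250) = 15*I*sqrt(10) ≈ 47.434*I)
o(G) = 1/(2*G)
z + o(65) = 15*I*sqrt(10) + (1/2)/65 = 15*I*sqrt(10) + (1/2)*(1/65) = 15*I*sqrt(10) + 1/130 = 1/130 + 15*I*sqrt(10)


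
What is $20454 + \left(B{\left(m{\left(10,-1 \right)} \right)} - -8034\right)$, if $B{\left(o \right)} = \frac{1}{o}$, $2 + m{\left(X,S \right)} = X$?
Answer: $\frac{227905}{8} \approx 28488.0$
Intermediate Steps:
$m{\left(X,S \right)} = -2 + X$
$20454 + \left(B{\left(m{\left(10,-1 \right)} \right)} - -8034\right) = 20454 + \left(\frac{1}{-2 + 10} - -8034\right) = 20454 + \left(\frac{1}{8} + 8034\right) = 20454 + \frac{64273}{8} = \frac{227905}{8}$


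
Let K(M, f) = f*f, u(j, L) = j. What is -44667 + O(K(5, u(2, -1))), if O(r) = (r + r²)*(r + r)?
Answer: -44507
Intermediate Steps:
K(M, f) = f²
O(r) = 2*r*(r + r²) (O(r) = (r + r²)*(2*r) = 2*r*(r + r²))
-44667 + O(K(5, u(2, -1))) = -44667 + 2*(2²)²*(1 + 2²) = -44667 + 2*4²*(1 + 4) = -44667 + 2*16*5 = -44667 + 160 = -44507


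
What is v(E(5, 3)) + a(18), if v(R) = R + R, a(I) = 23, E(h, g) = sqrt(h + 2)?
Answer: 23 + 2*sqrt(7) ≈ 28.292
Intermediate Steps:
E(h, g) = sqrt(2 + h)
v(R) = 2*R
v(E(5, 3)) + a(18) = 2*sqrt(2 + 5) + 23 = 2*sqrt(7) + 23 = 23 + 2*sqrt(7)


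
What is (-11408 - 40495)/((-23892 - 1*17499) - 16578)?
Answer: 5767/6441 ≈ 0.89536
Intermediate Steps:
(-11408 - 40495)/((-23892 - 1*17499) - 16578) = -51903/((-23892 - 17499) - 16578) = -51903/(-41391 - 16578) = -51903/(-57969) = -51903*(-1/57969) = 5767/6441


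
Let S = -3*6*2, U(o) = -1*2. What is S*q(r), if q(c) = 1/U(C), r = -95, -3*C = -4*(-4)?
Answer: 18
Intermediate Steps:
C = -16/3 (C = -(-4)*(-4)/3 = -1/3*16 = -16/3 ≈ -5.3333)
U(o) = -2
S = -36 (S = -18*2 = -36)
q(c) = -1/2 (q(c) = 1/(-2) = -1/2)
S*q(r) = -36*(-1/2) = 18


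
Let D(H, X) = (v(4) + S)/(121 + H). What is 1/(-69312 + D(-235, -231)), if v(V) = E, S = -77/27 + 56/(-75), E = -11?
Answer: -38475/2666774273 ≈ -1.4428e-5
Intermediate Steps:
S = -2429/675 (S = -77*1/27 + 56*(-1/75) = -77/27 - 56/75 = -2429/675 ≈ -3.5985)
v(V) = -11
D(H, X) = -9854/(675*(121 + H)) (D(H, X) = (-11 - 2429/675)/(121 + H) = -9854/(675*(121 + H)))
1/(-69312 + D(-235, -231)) = 1/(-69312 - 9854/(81675 + 675*(-235))) = 1/(-69312 - 9854/(81675 - 158625)) = 1/(-69312 - 9854/(-76950)) = 1/(-69312 - 9854*(-1/76950)) = 1/(-69312 + 4927/38475) = 1/(-2666774273/38475) = -38475/2666774273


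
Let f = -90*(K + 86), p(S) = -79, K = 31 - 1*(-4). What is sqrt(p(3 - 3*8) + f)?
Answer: I*sqrt(10969) ≈ 104.73*I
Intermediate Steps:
K = 35 (K = 31 + 4 = 35)
f = -10890 (f = -90*(35 + 86) = -90*121 = -10890)
sqrt(p(3 - 3*8) + f) = sqrt(-79 - 10890) = sqrt(-10969) = I*sqrt(10969)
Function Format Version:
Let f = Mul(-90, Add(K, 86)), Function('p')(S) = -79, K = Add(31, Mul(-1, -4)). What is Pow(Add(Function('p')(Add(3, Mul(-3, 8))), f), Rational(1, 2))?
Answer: Mul(I, Pow(10969, Rational(1, 2))) ≈ Mul(104.73, I)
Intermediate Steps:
K = 35 (K = Add(31, 4) = 35)
f = -10890 (f = Mul(-90, Add(35, 86)) = Mul(-90, 121) = -10890)
Pow(Add(Function('p')(Add(3, Mul(-3, 8))), f), Rational(1, 2)) = Pow(Add(-79, -10890), Rational(1, 2)) = Pow(-10969, Rational(1, 2)) = Mul(I, Pow(10969, Rational(1, 2)))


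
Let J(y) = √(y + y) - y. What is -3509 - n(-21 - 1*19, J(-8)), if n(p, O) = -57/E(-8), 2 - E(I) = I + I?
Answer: -21035/6 ≈ -3505.8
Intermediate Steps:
E(I) = 2 - 2*I (E(I) = 2 - (I + I) = 2 - 2*I)
J(y) = -y + √2*√y (J(y) = √(2*y) - y = √2*√y - y = -y + √2*√y)
n(p, O) = -19/6 (n(p, O) = -57/(2 - 2*(-8)) = -57/(2 + 16) = -57/18 = -57*1/18 = -19/6)
-3509 - n(-21 - 1*19, J(-8)) = -3509 - 1*(-19/6) = -3509 + 19/6 = -21035/6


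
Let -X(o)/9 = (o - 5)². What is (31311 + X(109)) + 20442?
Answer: -45591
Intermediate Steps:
X(o) = -9*(-5 + o)² (X(o) = -9*(o - 5)² = -9*(-5 + o)²)
(31311 + X(109)) + 20442 = (31311 - 9*(-5 + 109)²) + 20442 = (31311 - 9*104²) + 20442 = (31311 - 9*10816) + 20442 = (31311 - 97344) + 20442 = -66033 + 20442 = -45591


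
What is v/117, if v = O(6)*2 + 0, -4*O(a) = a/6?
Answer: -1/234 ≈ -0.0042735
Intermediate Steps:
O(a) = -a/24 (O(a) = -a/(4*6) = -a/24)
v = -½ (v = -1/24*6*2 + 0 = -¼*2 + 0 = -½ + 0 = -½ ≈ -0.50000)
v/117 = -½/117 = -½*1/117 = -1/234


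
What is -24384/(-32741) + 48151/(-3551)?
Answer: -1489924307/116263291 ≈ -12.815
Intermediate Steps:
-24384/(-32741) + 48151/(-3551) = -24384*(-1/32741) + 48151*(-1/3551) = 24384/32741 - 48151/3551 = -1489924307/116263291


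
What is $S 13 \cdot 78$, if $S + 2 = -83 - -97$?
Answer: $12168$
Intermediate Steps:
$S = 12$ ($S = -2 - -14 = -2 + \left(-83 + 97\right) = -2 + 14 = 12$)
$S 13 \cdot 78 = 12 \cdot 13 \cdot 78 = 156 \cdot 78 = 12168$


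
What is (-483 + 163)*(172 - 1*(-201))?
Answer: -119360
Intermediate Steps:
(-483 + 163)*(172 - 1*(-201)) = -320*(172 + 201) = -320*373 = -119360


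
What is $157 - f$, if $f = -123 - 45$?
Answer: $325$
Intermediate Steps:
$f = -168$ ($f = -123 - 45 = -168$)
$157 - f = 157 - -168 = 157 + 168 = 325$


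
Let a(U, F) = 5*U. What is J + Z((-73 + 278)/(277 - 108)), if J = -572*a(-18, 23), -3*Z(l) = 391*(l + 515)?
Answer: -2670160/169 ≈ -15800.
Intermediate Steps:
Z(l) = -201365/3 - 391*l/3 (Z(l) = -391*(l + 515)/3 = -391*(515 + l)/3 = -(201365 + 391*l)/3 = -201365/3 - 391*l/3)
J = 51480 (J = -2860*(-18) = -572*(-90) = 51480)
J + Z((-73 + 278)/(277 - 108)) = 51480 + (-201365/3 - 391*(-73 + 278)/(3*(277 - 108))) = 51480 + (-201365/3 - 80155/(3*169)) = 51480 + (-201365/3 - 391/3*205/169) = 51480 + (-201365/3 - 80155/507) = 51480 - 11370280/169 = -2670160/169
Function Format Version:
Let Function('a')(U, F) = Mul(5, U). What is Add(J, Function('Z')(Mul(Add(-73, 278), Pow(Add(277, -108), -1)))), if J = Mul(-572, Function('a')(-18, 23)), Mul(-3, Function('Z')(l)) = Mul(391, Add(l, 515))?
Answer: Rational(-2670160, 169) ≈ -15800.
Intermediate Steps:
Function('Z')(l) = Add(Rational(-201365, 3), Mul(Rational(-391, 3), l)) (Function('Z')(l) = Mul(Rational(-1, 3), Mul(391, Add(l, 515))) = Mul(Rational(-1, 3), Mul(391, Add(515, l))) = Mul(Rational(-1, 3), Add(201365, Mul(391, l))) = Add(Rational(-201365, 3), Mul(Rational(-391, 3), l)))
J = 51480 (J = Mul(-572, Mul(5, -18)) = Mul(-572, -90) = 51480)
Add(J, Function('Z')(Mul(Add(-73, 278), Pow(Add(277, -108), -1)))) = Add(51480, Add(Rational(-201365, 3), Mul(Rational(-391, 3), Mul(Add(-73, 278), Pow(Add(277, -108), -1))))) = Add(51480, Add(Rational(-201365, 3), Mul(Rational(-391, 3), Mul(205, Pow(169, -1))))) = Add(51480, Add(Rational(-201365, 3), Mul(Rational(-391, 3), Mul(205, Rational(1, 169))))) = Add(51480, Add(Rational(-201365, 3), Mul(Rational(-391, 3), Rational(205, 169)))) = Add(51480, Add(Rational(-201365, 3), Rational(-80155, 507))) = Add(51480, Rational(-11370280, 169)) = Rational(-2670160, 169)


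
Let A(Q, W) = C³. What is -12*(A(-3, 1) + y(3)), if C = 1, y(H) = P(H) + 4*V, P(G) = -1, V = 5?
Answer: -240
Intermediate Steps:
y(H) = 19 (y(H) = -1 + 4*5 = -1 + 20 = 19)
A(Q, W) = 1 (A(Q, W) = 1³ = 1)
-12*(A(-3, 1) + y(3)) = -12*(1 + 19) = -12*20 = -240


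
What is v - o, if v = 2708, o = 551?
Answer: 2157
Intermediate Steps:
v - o = 2708 - 1*551 = 2708 - 551 = 2157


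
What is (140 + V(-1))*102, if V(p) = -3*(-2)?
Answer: 14892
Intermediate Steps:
V(p) = 6
(140 + V(-1))*102 = (140 + 6)*102 = 146*102 = 14892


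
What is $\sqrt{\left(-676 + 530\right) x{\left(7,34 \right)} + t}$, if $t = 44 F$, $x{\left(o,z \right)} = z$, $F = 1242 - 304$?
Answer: $2 \sqrt{9077} \approx 190.55$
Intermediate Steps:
$F = 938$ ($F = 1242 - 304 = 938$)
$t = 41272$ ($t = 44 \cdot 938 = 41272$)
$\sqrt{\left(-676 + 530\right) x{\left(7,34 \right)} + t} = \sqrt{\left(-676 + 530\right) 34 + 41272} = \sqrt{\left(-146\right) 34 + 41272} = \sqrt{-4964 + 41272} = \sqrt{36308} = 2 \sqrt{9077}$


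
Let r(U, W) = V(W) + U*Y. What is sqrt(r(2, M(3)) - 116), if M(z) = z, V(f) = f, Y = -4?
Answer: 11*I ≈ 11.0*I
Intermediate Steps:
r(U, W) = W - 4*U (r(U, W) = W + U*(-4) = W - 4*U)
sqrt(r(2, M(3)) - 116) = sqrt((3 - 4*2) - 116) = sqrt((3 - 8) - 116) = sqrt(-5 - 116) = sqrt(-121) = 11*I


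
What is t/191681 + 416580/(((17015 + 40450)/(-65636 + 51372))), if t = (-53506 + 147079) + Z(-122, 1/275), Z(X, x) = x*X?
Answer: -20881331916715757/201940725525 ≈ -1.0340e+5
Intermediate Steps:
Z(X, x) = X*x
t = 25732453/275 (t = (-53506 + 147079) - 122/275 = 93573 - 122*1/275 = 93573 - 122/275 = 25732453/275 ≈ 93573.)
t/191681 + 416580/(((17015 + 40450)/(-65636 + 51372))) = (25732453/275)/191681 + 416580/(((17015 + 40450)/(-65636 + 51372))) = (25732453/275)*(1/191681) + 416580/((57465/(-14264))) = 25732453/52712275 + 416580/((57465*(-1/14264))) = 25732453/52712275 + 416580/(-57465/14264) = 25732453/52712275 + 416580*(-14264/57465) = 25732453/52712275 - 396139808/3831 = -20881331916715757/201940725525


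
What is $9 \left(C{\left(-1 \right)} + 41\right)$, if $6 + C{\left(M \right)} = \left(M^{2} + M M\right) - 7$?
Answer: $270$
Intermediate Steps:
$C{\left(M \right)} = -13 + 2 M^{2}$ ($C{\left(M \right)} = -6 - \left(7 - M^{2} - M M\right) = -6 + \left(\left(M^{2} + M^{2}\right) - 7\right) = -6 + \left(2 M^{2} - 7\right) = -6 + \left(-7 + 2 M^{2}\right) = -13 + 2 M^{2}$)
$9 \left(C{\left(-1 \right)} + 41\right) = 9 \left(\left(-13 + 2 \left(-1\right)^{2}\right) + 41\right) = 9 \left(\left(-13 + 2 \cdot 1\right) + 41\right) = 9 \left(\left(-13 + 2\right) + 41\right) = 9 \left(-11 + 41\right) = 9 \cdot 30 = 270$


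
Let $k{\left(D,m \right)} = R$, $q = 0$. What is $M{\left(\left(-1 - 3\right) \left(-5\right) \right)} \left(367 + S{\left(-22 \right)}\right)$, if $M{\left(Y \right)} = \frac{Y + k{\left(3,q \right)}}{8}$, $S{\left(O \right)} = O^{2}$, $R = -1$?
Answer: $\frac{16169}{8} \approx 2021.1$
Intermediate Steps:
$k{\left(D,m \right)} = -1$
$M{\left(Y \right)} = - \frac{1}{8} + \frac{Y}{8}$ ($M{\left(Y \right)} = \frac{Y - 1}{8} = \frac{-1 + Y}{8} = - \frac{1}{8} + \frac{Y}{8}$)
$M{\left(\left(-1 - 3\right) \left(-5\right) \right)} \left(367 + S{\left(-22 \right)}\right) = \left(- \frac{1}{8} + \frac{\left(-1 - 3\right) \left(-5\right)}{8}\right) \left(367 + \left(-22\right)^{2}\right) = \left(- \frac{1}{8} + \frac{\left(-4\right) \left(-5\right)}{8}\right) \left(367 + 484\right) = \left(- \frac{1}{8} + \frac{1}{8} \cdot 20\right) 851 = \left(- \frac{1}{8} + \frac{5}{2}\right) 851 = \frac{19}{8} \cdot 851 = \frac{16169}{8}$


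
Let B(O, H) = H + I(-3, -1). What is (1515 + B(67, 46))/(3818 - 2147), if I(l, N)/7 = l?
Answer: 1540/1671 ≈ 0.92160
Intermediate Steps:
I(l, N) = 7*l
B(O, H) = -21 + H (B(O, H) = H + 7*(-3) = H - 21 = -21 + H)
(1515 + B(67, 46))/(3818 - 2147) = (1515 + (-21 + 46))/(3818 - 2147) = (1515 + 25)/1671 = 1540*(1/1671) = 1540/1671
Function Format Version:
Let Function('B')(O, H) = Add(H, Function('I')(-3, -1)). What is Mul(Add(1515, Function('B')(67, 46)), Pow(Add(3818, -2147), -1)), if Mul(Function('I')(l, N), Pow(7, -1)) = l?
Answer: Rational(1540, 1671) ≈ 0.92160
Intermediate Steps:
Function('I')(l, N) = Mul(7, l)
Function('B')(O, H) = Add(-21, H) (Function('B')(O, H) = Add(H, Mul(7, -3)) = Add(H, -21) = Add(-21, H))
Mul(Add(1515, Function('B')(67, 46)), Pow(Add(3818, -2147), -1)) = Mul(Add(1515, Add(-21, 46)), Pow(Add(3818, -2147), -1)) = Mul(Add(1515, 25), Pow(1671, -1)) = Mul(1540, Rational(1, 1671)) = Rational(1540, 1671)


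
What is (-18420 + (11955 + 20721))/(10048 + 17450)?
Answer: 2376/4583 ≈ 0.51844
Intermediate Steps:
(-18420 + (11955 + 20721))/(10048 + 17450) = (-18420 + 32676)/27498 = 14256*(1/27498) = 2376/4583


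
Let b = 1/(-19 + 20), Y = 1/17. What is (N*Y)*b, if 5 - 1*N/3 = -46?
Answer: 9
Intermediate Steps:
Y = 1/17 ≈ 0.058824
N = 153 (N = 15 - 3*(-46) = 15 + 138 = 153)
b = 1 (b = 1/1 = 1)
(N*Y)*b = (153*(1/17))*1 = 9*1 = 9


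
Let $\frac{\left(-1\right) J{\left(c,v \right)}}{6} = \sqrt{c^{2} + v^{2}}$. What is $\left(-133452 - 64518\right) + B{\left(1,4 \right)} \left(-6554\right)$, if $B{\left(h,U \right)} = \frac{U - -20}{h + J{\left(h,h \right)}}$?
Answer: $- \frac{13898574}{71} + \frac{943776 \sqrt{2}}{71} \approx -1.7696 \cdot 10^{5}$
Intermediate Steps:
$J{\left(c,v \right)} = - 6 \sqrt{c^{2} + v^{2}}$
$B{\left(h,U \right)} = \frac{20 + U}{h - 6 \sqrt{2} \sqrt{h^{2}}}$ ($B{\left(h,U \right)} = \frac{U - -20}{h - 6 \sqrt{h^{2} + h^{2}}} = \frac{U + 20}{h - 6 \sqrt{2 h^{2}}} = \frac{20 + U}{h - 6 \sqrt{2} \sqrt{h^{2}}}$)
$\left(-133452 - 64518\right) + B{\left(1,4 \right)} \left(-6554\right) = \left(-133452 - 64518\right) + \frac{20 + 4}{1 - 6 \sqrt{2} \sqrt{1^{2}}} \left(-6554\right) = -197970 + \frac{1}{1 - 6 \sqrt{2} \sqrt{1}} \cdot 24 \left(-6554\right) = -197970 + \frac{1}{1 - 6 \sqrt{2} \cdot 1} \cdot 24 \left(-6554\right) = -197970 + \frac{1}{1 - 6 \sqrt{2}} \cdot 24 \left(-6554\right) = -197970 + \frac{24}{1 - 6 \sqrt{2}} \left(-6554\right) = -197970 - \frac{157296}{1 - 6 \sqrt{2}}$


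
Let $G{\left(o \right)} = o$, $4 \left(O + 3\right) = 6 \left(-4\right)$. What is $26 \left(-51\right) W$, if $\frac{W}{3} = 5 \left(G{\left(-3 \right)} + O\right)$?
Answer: $238680$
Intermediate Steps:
$O = -9$ ($O = -3 + \frac{6 \left(-4\right)}{4} = -3 + \frac{1}{4} \left(-24\right) = -3 - 6 = -9$)
$W = -180$ ($W = 3 \cdot 5 \left(-3 - 9\right) = 3 \cdot 5 \left(-12\right) = 3 \left(-60\right) = -180$)
$26 \left(-51\right) W = 26 \left(-51\right) \left(-180\right) = \left(-1326\right) \left(-180\right) = 238680$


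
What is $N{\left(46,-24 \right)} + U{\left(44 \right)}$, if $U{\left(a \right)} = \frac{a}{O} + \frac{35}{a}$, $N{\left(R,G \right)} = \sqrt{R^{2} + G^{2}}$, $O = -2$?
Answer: $- \frac{933}{44} + 2 \sqrt{673} \approx 30.68$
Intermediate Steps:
$N{\left(R,G \right)} = \sqrt{G^{2} + R^{2}}$
$U{\left(a \right)} = \frac{35}{a} - \frac{a}{2}$ ($U{\left(a \right)} = \frac{a}{-2} + \frac{35}{a} = a \left(- \frac{1}{2}\right) + \frac{35}{a} = - \frac{a}{2} + \frac{35}{a} = \frac{35}{a} - \frac{a}{2}$)
$N{\left(46,-24 \right)} + U{\left(44 \right)} = \sqrt{\left(-24\right)^{2} + 46^{2}} + \left(\frac{35}{44} - 22\right) = \sqrt{576 + 2116} + \left(35 \cdot \frac{1}{44} - 22\right) = \sqrt{2692} + \left(\frac{35}{44} - 22\right) = 2 \sqrt{673} - \frac{933}{44} = - \frac{933}{44} + 2 \sqrt{673}$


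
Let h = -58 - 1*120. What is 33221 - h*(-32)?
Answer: 27525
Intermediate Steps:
h = -178 (h = -58 - 120 = -178)
33221 - h*(-32) = 33221 - (-178)*(-32) = 33221 - 1*5696 = 33221 - 5696 = 27525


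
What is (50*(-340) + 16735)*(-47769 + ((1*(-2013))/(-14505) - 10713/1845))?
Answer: 1505827189757/118941 ≈ 1.2660e+7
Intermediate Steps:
(50*(-340) + 16735)*(-47769 + ((1*(-2013))/(-14505) - 10713/1845)) = (-17000 + 16735)*(-47769 + (-2013*(-1/14505) - 10713*1/1845)) = -265*(-47769 + (671/4835 - 3571/615)) = -265*(-47769 - 3370624/594705) = -265*(-28411833769/594705) = 1505827189757/118941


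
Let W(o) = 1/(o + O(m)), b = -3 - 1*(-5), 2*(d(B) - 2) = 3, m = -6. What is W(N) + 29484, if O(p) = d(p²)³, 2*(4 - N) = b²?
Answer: 10584764/359 ≈ 29484.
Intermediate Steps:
d(B) = 7/2 (d(B) = 2 + (½)*3 = 2 + 3/2 = 7/2)
b = 2 (b = -3 + 5 = 2)
N = 2 (N = 4 - ½*2² = 4 - ½*4 = 4 - 2 = 2)
O(p) = 343/8 (O(p) = (7/2)³ = 343/8)
W(o) = 1/(343/8 + o) (W(o) = 1/(o + 343/8) = 1/(343/8 + o))
W(N) + 29484 = 8/(343 + 8*2) + 29484 = 8/(343 + 16) + 29484 = 8/359 + 29484 = 10584764/359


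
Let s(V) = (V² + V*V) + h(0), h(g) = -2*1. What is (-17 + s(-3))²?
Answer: 1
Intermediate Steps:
h(g) = -2
s(V) = -2 + 2*V² (s(V) = (V² + V*V) - 2 = (V² + V²) - 2 = 2*V² - 2 = -2 + 2*V²)
(-17 + s(-3))² = (-17 + (-2 + 2*(-3)²))² = (-17 + (-2 + 2*9))² = (-17 + (-2 + 18))² = (-17 + 16)² = (-1)² = 1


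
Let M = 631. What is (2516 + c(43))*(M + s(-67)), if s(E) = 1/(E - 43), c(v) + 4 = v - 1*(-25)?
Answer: 17907522/11 ≈ 1.6280e+6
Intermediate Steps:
c(v) = 21 + v (c(v) = -4 + (v - 1*(-25)) = -4 + (v + 25) = -4 + (25 + v) = 21 + v)
s(E) = 1/(-43 + E)
(2516 + c(43))*(M + s(-67)) = (2516 + (21 + 43))*(631 + 1/(-43 - 67)) = (2516 + 64)*(631 + 1/(-110)) = 2580*(631 - 1/110) = 2580*(69409/110) = 17907522/11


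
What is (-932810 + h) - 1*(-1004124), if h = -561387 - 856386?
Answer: -1346459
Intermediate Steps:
h = -1417773
(-932810 + h) - 1*(-1004124) = (-932810 - 1417773) - 1*(-1004124) = -2350583 + 1004124 = -1346459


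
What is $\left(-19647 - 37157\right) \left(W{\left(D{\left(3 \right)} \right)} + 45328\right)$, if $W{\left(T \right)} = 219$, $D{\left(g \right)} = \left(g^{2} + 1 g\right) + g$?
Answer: $-2587251788$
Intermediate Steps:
$D{\left(g \right)} = g^{2} + 2 g$ ($D{\left(g \right)} = \left(g^{2} + g\right) + g = \left(g + g^{2}\right) + g = g^{2} + 2 g$)
$\left(-19647 - 37157\right) \left(W{\left(D{\left(3 \right)} \right)} + 45328\right) = \left(-19647 - 37157\right) \left(219 + 45328\right) = \left(-56804\right) 45547 = -2587251788$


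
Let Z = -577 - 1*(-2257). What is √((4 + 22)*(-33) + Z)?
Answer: √822 ≈ 28.671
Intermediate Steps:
Z = 1680 (Z = -577 + 2257 = 1680)
√((4 + 22)*(-33) + Z) = √((4 + 22)*(-33) + 1680) = √(26*(-33) + 1680) = √(-858 + 1680) = √822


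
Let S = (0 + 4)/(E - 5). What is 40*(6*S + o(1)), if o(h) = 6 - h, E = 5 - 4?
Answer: -40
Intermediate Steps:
E = 1
S = -1 (S = (0 + 4)/(1 - 5) = 4/(-4) = 4*(-¼) = -1)
40*(6*S + o(1)) = 40*(6*(-1) + (6 - 1*1)) = 40*(-6 + (6 - 1)) = 40*(-6 + 5) = 40*(-1) = -40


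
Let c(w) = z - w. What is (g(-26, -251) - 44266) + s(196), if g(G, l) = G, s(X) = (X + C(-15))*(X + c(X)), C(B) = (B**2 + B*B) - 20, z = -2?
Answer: -45544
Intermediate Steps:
c(w) = -2 - w
C(B) = -20 + 2*B**2 (C(B) = (B**2 + B**2) - 20 = 2*B**2 - 20 = -20 + 2*B**2)
s(X) = -860 - 2*X (s(X) = (X + (-20 + 2*(-15)**2))*(X + (-2 - X)) = (X + (-20 + 2*225))*(-2) = (X + (-20 + 450))*(-2) = (X + 430)*(-2) = (430 + X)*(-2) = -860 - 2*X)
(g(-26, -251) - 44266) + s(196) = (-26 - 44266) + (-860 - 2*196) = -44292 + (-860 - 392) = -44292 - 1252 = -45544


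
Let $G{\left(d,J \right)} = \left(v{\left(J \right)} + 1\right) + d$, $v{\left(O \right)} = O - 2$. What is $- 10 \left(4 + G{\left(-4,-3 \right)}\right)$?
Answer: $40$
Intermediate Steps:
$v{\left(O \right)} = -2 + O$ ($v{\left(O \right)} = O - 2 = -2 + O$)
$G{\left(d,J \right)} = -1 + J + d$ ($G{\left(d,J \right)} = \left(\left(-2 + J\right) + 1\right) + d = \left(-1 + J\right) + d = -1 + J + d$)
$- 10 \left(4 + G{\left(-4,-3 \right)}\right) = - 10 \left(4 - 8\right) = \left(-10\right) \left(-4\right) = 40$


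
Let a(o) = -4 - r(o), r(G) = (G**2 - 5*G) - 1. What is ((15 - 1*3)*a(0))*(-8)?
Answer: 288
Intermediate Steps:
r(G) = -1 + G**2 - 5*G
a(o) = -3 - o**2 + 5*o (a(o) = -4 - (-1 + o**2 - 5*o) = -4 + (1 - o**2 + 5*o) = -3 - o**2 + 5*o)
((15 - 1*3)*a(0))*(-8) = ((15 - 1*3)*(-3 - 1*0**2 + 5*0))*(-8) = ((15 - 3)*(-3 - 1*0 + 0))*(-8) = (12*(-3 + 0 + 0))*(-8) = (12*(-3))*(-8) = -36*(-8) = 288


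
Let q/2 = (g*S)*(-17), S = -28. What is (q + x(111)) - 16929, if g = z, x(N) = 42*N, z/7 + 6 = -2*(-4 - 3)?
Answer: 41045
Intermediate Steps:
z = 56 (z = -42 + 7*(-2*(-4 - 3)) = -42 + 7*(-2*(-7)) = -42 + 7*14 = -42 + 98 = 56)
g = 56
q = 53312 (q = 2*((56*(-28))*(-17)) = 2*(-1568*(-17)) = 2*26656 = 53312)
(q + x(111)) - 16929 = (53312 + 42*111) - 16929 = (53312 + 4662) - 16929 = 57974 - 16929 = 41045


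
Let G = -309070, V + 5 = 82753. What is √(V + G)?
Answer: I*√226322 ≈ 475.73*I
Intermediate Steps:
V = 82748 (V = -5 + 82753 = 82748)
√(V + G) = √(82748 - 309070) = √(-226322) = I*√226322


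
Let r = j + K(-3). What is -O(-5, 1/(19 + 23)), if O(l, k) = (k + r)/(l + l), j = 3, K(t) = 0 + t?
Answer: 1/420 ≈ 0.0023810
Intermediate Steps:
K(t) = t
r = 0 (r = 3 - 3 = 0)
O(l, k) = k/(2*l) (O(l, k) = (k + 0)/(l + l) = k/((2*l)) = k*(1/(2*l)) = k/(2*l))
-O(-5, 1/(19 + 23)) = -1/(2*(19 + 23)*(-5)) = -(-1)/(2*42*5) = -1*(-1/420) = 1/420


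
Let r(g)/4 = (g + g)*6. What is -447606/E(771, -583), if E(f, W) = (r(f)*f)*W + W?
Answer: 447606/16634837527 ≈ 2.6908e-5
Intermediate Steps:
r(g) = 48*g (r(g) = 4*((g + g)*6) = 4*((2*g)*6) = 4*(12*g) = 48*g)
E(f, W) = W + 48*W*f² (E(f, W) = ((48*f)*f)*W + W = (48*f²)*W + W = 48*W*f² + W = W + 48*W*f²)
-447606/E(771, -583) = -447606*(-1/(583*(1 + 48*771²))) = -447606*(-1/(583*(1 + 48*594441))) = -447606*(-1/(583*(1 + 28533168))) = -447606/((-583*28533169)) = -447606/(-16634837527) = -447606*(-1/16634837527) = 447606/16634837527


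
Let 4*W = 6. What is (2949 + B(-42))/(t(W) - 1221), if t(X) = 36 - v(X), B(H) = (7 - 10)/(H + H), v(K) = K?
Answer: -82573/33222 ≈ -2.4855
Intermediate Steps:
W = 3/2 (W = (¼)*6 = 3/2 ≈ 1.5000)
B(H) = -3/(2*H) (B(H) = -3*1/(2*H) = -3/(2*H))
t(X) = 36 - X
(2949 + B(-42))/(t(W) - 1221) = (2949 - 3/2/(-42))/((36 - 1*3/2) - 1221) = (2949 - 3/2*(-1/42))/((36 - 3/2) - 1221) = (2949 + 1/28)/(69/2 - 1221) = 82573/(28*(-2373/2)) = (82573/28)*(-2/2373) = -82573/33222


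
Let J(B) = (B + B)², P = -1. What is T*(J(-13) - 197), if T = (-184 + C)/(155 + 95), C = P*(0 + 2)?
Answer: -44547/125 ≈ -356.38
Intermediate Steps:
J(B) = 4*B² (J(B) = (2*B)² = 4*B²)
C = -2 (C = -(0 + 2) = -1*2 = -2)
T = -93/125 (T = (-184 - 2)/(155 + 95) = -186/250 = -186*1/250 = -93/125 ≈ -0.74400)
T*(J(-13) - 197) = -93*(4*(-13)² - 197)/125 = -93*(4*169 - 197)/125 = -93*(676 - 197)/125 = -93/125*479 = -44547/125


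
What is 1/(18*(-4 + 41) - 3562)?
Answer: -1/2896 ≈ -0.00034530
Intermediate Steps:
1/(18*(-4 + 41) - 3562) = 1/(18*37 - 3562) = 1/(666 - 3562) = 1/(-2896) = -1/2896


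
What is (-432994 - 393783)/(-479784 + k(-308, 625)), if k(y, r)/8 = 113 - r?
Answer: 826777/483880 ≈ 1.7086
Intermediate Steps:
k(y, r) = 904 - 8*r (k(y, r) = 8*(113 - r) = 904 - 8*r)
(-432994 - 393783)/(-479784 + k(-308, 625)) = (-432994 - 393783)/(-479784 + (904 - 8*625)) = -826777/(-479784 + (904 - 5000)) = -826777/(-479784 - 4096) = -826777/(-483880) = -826777*(-1/483880) = 826777/483880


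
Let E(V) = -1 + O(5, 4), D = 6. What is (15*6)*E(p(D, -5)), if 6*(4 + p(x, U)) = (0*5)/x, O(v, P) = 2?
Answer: 90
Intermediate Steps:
p(x, U) = -4 (p(x, U) = -4 + ((0*5)/x)/6 = -4 + (0/x)/6 = -4 + (1/6)*0 = -4 + 0 = -4)
E(V) = 1 (E(V) = -1 + 2 = 1)
(15*6)*E(p(D, -5)) = (15*6)*1 = 90*1 = 90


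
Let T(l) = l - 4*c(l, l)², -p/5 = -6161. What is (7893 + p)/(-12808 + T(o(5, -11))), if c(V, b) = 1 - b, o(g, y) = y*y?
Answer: -38698/70287 ≈ -0.55057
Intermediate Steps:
p = 30805 (p = -5*(-6161) = 30805)
o(g, y) = y²
T(l) = l - 4*(1 - l)²
(7893 + p)/(-12808 + T(o(5, -11))) = (7893 + 30805)/(-12808 + ((-11)² - 4*(-1 + (-11)²)²)) = 38698/(-12808 + (121 - 4*(-1 + 121)²)) = 38698/(-12808 + (121 - 4*120²)) = 38698/(-12808 + (121 - 4*14400)) = 38698/(-12808 + (121 - 57600)) = 38698/(-12808 - 57479) = 38698/(-70287) = 38698*(-1/70287) = -38698/70287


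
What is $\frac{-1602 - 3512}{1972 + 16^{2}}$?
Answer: $- \frac{2557}{1114} \approx -2.2953$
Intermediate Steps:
$\frac{-1602 - 3512}{1972 + 16^{2}} = - \frac{5114}{1972 + 256} = - \frac{5114}{2228} = \left(-5114\right) \frac{1}{2228} = - \frac{2557}{1114}$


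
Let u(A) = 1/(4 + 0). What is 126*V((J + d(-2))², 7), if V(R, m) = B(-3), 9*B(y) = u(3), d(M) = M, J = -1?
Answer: 7/2 ≈ 3.5000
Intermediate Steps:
u(A) = ¼ (u(A) = 1/4 = ¼)
B(y) = 1/36 (B(y) = (⅑)*(¼) = 1/36)
V(R, m) = 1/36
126*V((J + d(-2))², 7) = 126*(1/36) = 7/2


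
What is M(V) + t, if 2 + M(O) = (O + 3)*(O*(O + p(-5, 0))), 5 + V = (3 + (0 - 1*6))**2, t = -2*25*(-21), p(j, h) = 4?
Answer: 1272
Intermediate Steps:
t = 1050 (t = -50*(-21) = 1050)
V = 4 (V = -5 + (3 + (0 - 1*6))**2 = -5 + (3 + (0 - 6))**2 = -5 + (3 - 6)**2 = -5 + (-3)**2 = -5 + 9 = 4)
M(O) = -2 + O*(3 + O)*(4 + O) (M(O) = -2 + (O + 3)*(O*(O + 4)) = -2 + (3 + O)*(O*(4 + O)) = -2 + O*(3 + O)*(4 + O))
M(V) + t = (-2 + 4**3 + 7*4**2 + 12*4) + 1050 = (-2 + 64 + 7*16 + 48) + 1050 = (-2 + 64 + 112 + 48) + 1050 = 222 + 1050 = 1272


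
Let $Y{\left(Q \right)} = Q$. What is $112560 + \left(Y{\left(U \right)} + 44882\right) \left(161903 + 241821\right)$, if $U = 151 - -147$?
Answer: $18240362880$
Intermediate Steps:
$U = 298$ ($U = 151 + 147 = 298$)
$112560 + \left(Y{\left(U \right)} + 44882\right) \left(161903 + 241821\right) = 112560 + \left(298 + 44882\right) \left(161903 + 241821\right) = 112560 + 45180 \cdot 403724 = 112560 + 18240250320 = 18240362880$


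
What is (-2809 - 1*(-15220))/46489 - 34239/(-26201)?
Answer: 1916917482/1218058289 ≈ 1.5737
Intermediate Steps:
(-2809 - 1*(-15220))/46489 - 34239/(-26201) = (-2809 + 15220)*(1/46489) - 34239*(-1/26201) = 12411*(1/46489) + 34239/26201 = 12411/46489 + 34239/26201 = 1916917482/1218058289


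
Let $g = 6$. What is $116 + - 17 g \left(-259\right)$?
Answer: $26534$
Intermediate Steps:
$116 + - 17 g \left(-259\right) = 116 + \left(-17\right) 6 \left(-259\right) = 116 - -26418 = 116 + 26418 = 26534$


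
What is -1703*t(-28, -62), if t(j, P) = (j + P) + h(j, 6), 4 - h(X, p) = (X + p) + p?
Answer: 119210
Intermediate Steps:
h(X, p) = 4 - X - 2*p (h(X, p) = 4 - ((X + p) + p) = 4 - (X + 2*p) = 4 + (-X - 2*p) = 4 - X - 2*p)
t(j, P) = -8 + P (t(j, P) = (j + P) + (4 - j - 2*6) = (P + j) + (4 - j - 12) = (P + j) + (-8 - j) = -8 + P)
-1703*t(-28, -62) = -1703*(-8 - 62) = -1703*(-70) = 119210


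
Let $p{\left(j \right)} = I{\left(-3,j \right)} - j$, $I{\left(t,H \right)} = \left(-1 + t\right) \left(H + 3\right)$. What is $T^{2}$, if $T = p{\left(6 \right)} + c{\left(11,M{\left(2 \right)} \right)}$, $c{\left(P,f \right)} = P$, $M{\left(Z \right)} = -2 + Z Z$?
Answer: $961$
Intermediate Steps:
$M{\left(Z \right)} = -2 + Z^{2}$
$I{\left(t,H \right)} = \left(-1 + t\right) \left(3 + H\right)$
$p{\left(j \right)} = -12 - 5 j$ ($p{\left(j \right)} = \left(-3 - j + 3 \left(-3\right) + j \left(-3\right)\right) - j = \left(-3 - j - 9 - 3 j\right) - j = \left(-12 - 4 j\right) - j = -12 - 5 j$)
$T = -31$ ($T = \left(-12 - 30\right) + 11 = -42 + 11 = -31$)
$T^{2} = \left(-31\right)^{2} = 961$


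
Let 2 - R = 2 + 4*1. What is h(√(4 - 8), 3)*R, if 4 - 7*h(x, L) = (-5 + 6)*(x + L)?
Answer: -4/7 + 8*I/7 ≈ -0.57143 + 1.1429*I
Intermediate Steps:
h(x, L) = 4/7 - L/7 - x/7 (h(x, L) = 4/7 - (-5 + 6)*(x + L)/7 = 4/7 - (L + x)/7 = 4/7 + (-L/7 - x/7) = 4/7 - L/7 - x/7)
R = -4 (R = 2 - (2 + 4*1) = 2 - (2 + 4) = 2 - 1*6 = 2 - 6 = -4)
h(√(4 - 8), 3)*R = (4/7 - ⅐*3 - √(4 - 8)/7)*(-4) = (4/7 - 3/7 - 2*I/7)*(-4) = (⅐ - 2*I/7)*(-4) = -4/7 + 8*I/7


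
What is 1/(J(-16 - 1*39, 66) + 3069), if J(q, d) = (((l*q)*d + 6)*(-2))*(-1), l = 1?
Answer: -1/4179 ≈ -0.00023929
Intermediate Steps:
J(q, d) = 12 + 2*d*q (J(q, d) = (((1*q)*d + 6)*(-2))*(-1) = ((q*d + 6)*(-2))*(-1) = ((d*q + 6)*(-2))*(-1) = ((6 + d*q)*(-2))*(-1) = (-12 - 2*d*q)*(-1) = 12 + 2*d*q)
1/(J(-16 - 1*39, 66) + 3069) = 1/((12 + 2*66*(-16 - 1*39)) + 3069) = 1/((12 + 2*66*(-16 - 39)) + 3069) = 1/((12 + 2*66*(-55)) + 3069) = 1/((12 - 7260) + 3069) = 1/(-7248 + 3069) = 1/(-4179) = -1/4179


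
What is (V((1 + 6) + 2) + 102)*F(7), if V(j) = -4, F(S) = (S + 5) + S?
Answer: 1862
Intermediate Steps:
F(S) = 5 + 2*S (F(S) = (5 + S) + S = 5 + 2*S)
(V((1 + 6) + 2) + 102)*F(7) = (-4 + 102)*(5 + 2*7) = 98*(5 + 14) = 98*19 = 1862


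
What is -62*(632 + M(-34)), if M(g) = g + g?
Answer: -34968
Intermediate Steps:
M(g) = 2*g
-62*(632 + M(-34)) = -62*(632 + 2*(-34)) = -62*(632 - 68) = -62*564 = -34968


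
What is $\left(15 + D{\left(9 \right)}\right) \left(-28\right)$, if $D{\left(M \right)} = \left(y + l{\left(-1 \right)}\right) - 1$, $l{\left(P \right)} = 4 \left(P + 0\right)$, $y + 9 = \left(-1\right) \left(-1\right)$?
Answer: $-56$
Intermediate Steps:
$y = -8$ ($y = -9 - -1 = -9 + 1 = -8$)
$l{\left(P \right)} = 4 P$
$D{\left(M \right)} = -13$ ($D{\left(M \right)} = \left(-8 + 4 \left(-1\right)\right) - 1 = \left(-8 - 4\right) - 1 = -12 - 1 = -13$)
$\left(15 + D{\left(9 \right)}\right) \left(-28\right) = \left(15 - 13\right) \left(-28\right) = 2 \left(-28\right) = -56$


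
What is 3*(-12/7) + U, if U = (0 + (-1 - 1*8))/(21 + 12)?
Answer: -417/77 ≈ -5.4156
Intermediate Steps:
U = -3/11 (U = (0 + (-1 - 8))/33 = (0 - 9)*(1/33) = -9*1/33 = -3/11 ≈ -0.27273)
3*(-12/7) + U = 3*(-12/7) - 3/11 = -36/7 - 3/11 = -417/77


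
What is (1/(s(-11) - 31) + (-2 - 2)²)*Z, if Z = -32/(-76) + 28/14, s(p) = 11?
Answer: 7337/190 ≈ 38.616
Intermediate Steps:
Z = 46/19 (Z = -32*(-1/76) + 28*(1/14) = 8/19 + 2 = 46/19 ≈ 2.4211)
(1/(s(-11) - 31) + (-2 - 2)²)*Z = (1/(11 - 31) + (-2 - 2)²)*(46/19) = (1/(-20) + (-4)²)*(46/19) = (-1/20 + 16)*(46/19) = (319/20)*(46/19) = 7337/190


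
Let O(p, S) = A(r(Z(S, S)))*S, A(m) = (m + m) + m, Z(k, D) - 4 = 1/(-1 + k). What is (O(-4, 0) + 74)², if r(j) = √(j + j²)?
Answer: 5476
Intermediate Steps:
Z(k, D) = 4 + 1/(-1 + k)
A(m) = 3*m (A(m) = 2*m + m = 3*m)
O(p, S) = 3*S*√((1 + (-3 + 4*S)/(-1 + S))*(-3 + 4*S)/(-1 + S)) (O(p, S) = (3*√(((-3 + 4*S)/(-1 + S))*(1 + (-3 + 4*S)/(-1 + S))))*S = (3*√((1 + (-3 + 4*S)/(-1 + S))*(-3 + 4*S)/(-1 + S)))*S = 3*S*√((1 + (-3 + 4*S)/(-1 + S))*(-3 + 4*S)/(-1 + S)))
(O(-4, 0) + 74)² = (3*0*√((-4 + 5*0)*(-3 + 4*0)/(-1 + 0)²) + 74)² = (3*0*√((-4 + 0)*(-3 + 0)/(-1)²) + 74)² = (3*0*√(1*(-4)*(-3)) + 74)² = (3*0*√12 + 74)² = (3*0*(2*√3) + 74)² = (0 + 74)² = 74² = 5476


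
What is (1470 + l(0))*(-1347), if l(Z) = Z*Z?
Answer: -1980090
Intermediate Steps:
l(Z) = Z²
(1470 + l(0))*(-1347) = (1470 + 0²)*(-1347) = (1470 + 0)*(-1347) = 1470*(-1347) = -1980090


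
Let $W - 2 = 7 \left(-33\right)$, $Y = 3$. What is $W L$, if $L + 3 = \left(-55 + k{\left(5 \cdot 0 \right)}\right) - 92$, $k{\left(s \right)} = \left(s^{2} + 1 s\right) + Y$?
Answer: $33663$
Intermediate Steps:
$W = -229$ ($W = 2 + 7 \left(-33\right) = 2 - 231 = -229$)
$k{\left(s \right)} = 3 + s + s^{2}$ ($k{\left(s \right)} = \left(s^{2} + 1 s\right) + 3 = \left(s^{2} + s\right) + 3 = \left(s + s^{2}\right) + 3 = 3 + s + s^{2}$)
$L = -147$ ($L = -3 - 144 = -147$)
$W L = \left(-229\right) \left(-147\right) = 33663$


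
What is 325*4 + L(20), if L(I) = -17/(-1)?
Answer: 1317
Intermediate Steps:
L(I) = 17 (L(I) = -17*(-1) = 17)
325*4 + L(20) = 325*4 + 17 = 1300 + 17 = 1317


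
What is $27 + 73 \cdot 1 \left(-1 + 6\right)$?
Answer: $392$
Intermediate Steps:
$27 + 73 \cdot 1 \left(-1 + 6\right) = 27 + 73 \cdot 1 \cdot 5 = 27 + 73 \cdot 5 = 27 + 365 = 392$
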